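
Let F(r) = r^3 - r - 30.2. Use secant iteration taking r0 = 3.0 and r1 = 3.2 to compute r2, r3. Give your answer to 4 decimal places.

F(3.0) = -6.200000, F(3.2) = -0.632000
r2 = 3.200000 − (-0.632000)·(3.200000 − 3.000000) / (-0.632000 − (-6.200000)) = 3.200000 − (-0.126400)/(5.568000) = 3.222701
F(3.222701) = 0.047637
r3 = 3.222701 − 0.047637·(3.222701 − 3.200000) / (0.047637 − (-0.632000)) = 3.222701 − (0.001081)/(0.679637) = 3.221110

3.2227, 3.2211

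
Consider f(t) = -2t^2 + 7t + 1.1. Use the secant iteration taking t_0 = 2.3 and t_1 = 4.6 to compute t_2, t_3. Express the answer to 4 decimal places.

3.2735, 3.5688

f(2.3) = 6.620000, f(4.6) = -9.020000
t_2 = 4.600000 − (-9.020000)·(4.600000 − 2.300000) / (-9.020000 − 6.620000) = 4.600000 − (-20.746000)/(-15.640000) = 3.273529
f(3.273529) = 2.582716
t_3 = 3.273529 − 2.582716·(3.273529 − 4.600000) / (2.582716 − (-9.020000)) = 3.273529 − (-3.425897)/(11.602716) = 3.568796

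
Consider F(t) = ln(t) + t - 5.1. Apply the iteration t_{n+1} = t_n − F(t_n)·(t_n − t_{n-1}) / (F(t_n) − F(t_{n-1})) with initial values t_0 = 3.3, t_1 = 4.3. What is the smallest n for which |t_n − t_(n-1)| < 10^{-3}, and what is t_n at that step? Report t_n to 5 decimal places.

F(3.3) = -0.6060775, F(4.3) = 0.6586150
t_2 = 4.3000000 − 0.6586150·(1.0000000)/(1.2646926) = 3.7792291;  |Δ| = 0.5207709
F(3.7792291) = 0.0087492
t_3 = 3.7792291 − 0.0087492·(-0.5207709)/(-0.6498658) = 3.7722180;  |Δ| = 0.0070112
F(3.7722180) = -0.0001189
t_4 = 3.7722180 − (-0.0001189)·(-0.0070112)/(-0.0088681) = 3.7723120;  |Δ| = 0.0000940
|t_4 − t_3| = 0.0000940 < 10^{-3}

n = 4, t_n = 3.77231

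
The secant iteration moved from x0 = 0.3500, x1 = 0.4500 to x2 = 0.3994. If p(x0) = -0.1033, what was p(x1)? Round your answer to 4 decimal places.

The secant line through (0.3500, -0.1033) and (0.4500, p(x1)) crosses zero at x2 = 0.3994.
So (0.3500, -0.1033), (0.4500, p(x1)), (0.3994, 0) are collinear:
p(x1) = -0.1033 · (0.4500 − 0.3994) / (0.3500 − 0.3994) = -0.1033 · (0.050600)/(-0.049400) = 0.105809

0.1058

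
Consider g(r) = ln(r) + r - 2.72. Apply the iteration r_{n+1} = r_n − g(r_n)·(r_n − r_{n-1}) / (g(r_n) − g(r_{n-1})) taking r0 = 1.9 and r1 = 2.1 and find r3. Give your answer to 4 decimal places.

g(1.9) = -0.178146, g(2.1) = 0.121937
r2 = 2.100000 − 0.121937·(2.100000 − 1.900000) / (0.121937 − (-0.178146)) = 2.100000 − (0.024387)/(0.300083) = 2.018731
g(2.018731) = 0.001200
r3 = 2.018731 − 0.001200·(2.018731 − 2.100000) / (0.001200 − 0.121937) = 2.018731 − (-0.000098)/(-0.120737) = 2.017923

2.0179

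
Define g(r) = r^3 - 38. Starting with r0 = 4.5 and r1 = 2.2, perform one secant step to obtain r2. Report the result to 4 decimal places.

g(4.5) = 53.125000, g(2.2) = -27.352000
r2 = 2.200000 − (-27.352000)·(2.200000 − 4.500000) / (-27.352000 − 53.125000) = 2.200000 − (62.909600)/(-80.477000) = 2.981709

2.9817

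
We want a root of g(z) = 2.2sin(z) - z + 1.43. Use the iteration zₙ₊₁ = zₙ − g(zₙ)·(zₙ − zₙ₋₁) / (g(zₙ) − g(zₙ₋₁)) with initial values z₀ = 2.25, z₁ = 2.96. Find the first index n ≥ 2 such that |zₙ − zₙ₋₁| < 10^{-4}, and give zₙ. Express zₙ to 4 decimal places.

n = 5, zₙ = 2.5875

g(2.25) = 0.891761, g(2.96) = -1.132688
z₂ = 2.960000 − (-1.132688)·(0.710000)/(-2.024449) = 2.562752;  |Δ| = 0.397248
g(2.562752) = 0.070767
z₃ = 2.562752 − 0.070767·(-0.397248)/(1.203455) = 2.586111;  |Δ| = 0.023359
g(2.586111) = 0.004064
z₄ = 2.586111 − 0.004064·(0.023359)/(-0.066703) = 2.587534;  |Δ| = 0.001423
g(2.587534) = -0.000021
z₅ = 2.587534 − (-0.000021)·(0.001423)/(-0.004085) = 2.587527;  |Δ| = 0.000007
|z₅ − z₄| = 0.000007 < 10^{-4}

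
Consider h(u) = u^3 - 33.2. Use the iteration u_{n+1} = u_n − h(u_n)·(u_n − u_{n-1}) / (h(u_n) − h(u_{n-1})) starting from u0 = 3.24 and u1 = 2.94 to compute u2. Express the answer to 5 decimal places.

3.21167

h(3.24) = 0.8122240, h(2.94) = -7.7878160
u2 = 2.9400000 − (-7.7878160)·(2.9400000 − 3.2400000) / (-7.7878160 − 0.8122240) = 2.9400000 − (2.3363448)/(-8.6000400) = 3.2116667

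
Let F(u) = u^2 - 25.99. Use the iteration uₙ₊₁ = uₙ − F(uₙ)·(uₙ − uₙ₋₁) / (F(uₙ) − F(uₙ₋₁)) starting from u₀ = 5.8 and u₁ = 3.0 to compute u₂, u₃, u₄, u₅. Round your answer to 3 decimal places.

F(5.8) = 7.65000, F(3.0) = -16.99000
u₂ = 3.00000 − (-16.99000)·(3.00000 − 5.80000) / (-16.99000 − 7.65000) = 3.00000 − (47.57200)/(-24.64000) = 4.93068
F(4.93068) = -1.67838
u₃ = 4.93068 − (-1.67838)·(4.93068 − 3.00000) / (-1.67838 − (-16.99000)) = 4.93068 − (-3.24041)/(15.31162) = 5.14231
F(5.14231) = 0.45338
u₄ = 5.14231 − 0.45338·(5.14231 − 4.93068) / (0.45338 − (-1.67838)) = 5.14231 − (0.09595)/(2.13176) = 5.09730
F(5.09730) = -0.00750
u₅ = 5.09730 − (-0.00750)·(5.09730 − 5.14231) / (-0.00750 − 0.45338) = 5.09730 − (0.00034)/(-0.46088) = 5.09804

4.931, 5.142, 5.097, 5.098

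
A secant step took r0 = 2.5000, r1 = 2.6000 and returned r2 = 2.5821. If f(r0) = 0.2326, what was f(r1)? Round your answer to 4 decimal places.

-0.0507

The secant line through (2.5000, 0.2326) and (2.6000, f(r1)) crosses zero at r2 = 2.5821.
So (2.5000, 0.2326), (2.6000, f(r1)), (2.5821, 0) are collinear:
f(r1) = 0.2326 · (2.6000 − 2.5821) / (2.5000 − 2.5821) = 0.2326 · (0.017900)/(-0.082100) = -0.050713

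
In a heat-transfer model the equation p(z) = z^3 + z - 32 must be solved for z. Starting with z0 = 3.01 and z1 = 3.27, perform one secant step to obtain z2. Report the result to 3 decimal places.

p(3.01) = -1.71910, p(3.27) = 6.23578
z2 = 3.27000 − 6.23578·(3.27000 − 3.01000) / (6.23578 − (-1.71910)) = 3.27000 − (1.62130)/(7.95488) = 3.06619

3.066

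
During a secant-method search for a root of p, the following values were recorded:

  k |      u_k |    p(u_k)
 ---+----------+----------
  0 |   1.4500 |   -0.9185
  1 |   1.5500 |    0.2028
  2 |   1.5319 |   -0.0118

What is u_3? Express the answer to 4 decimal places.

u_3 = 1.5319 − (-0.0118)·(1.5319 − 1.5500) / (-0.0118 − 0.2028)
   = 1.5319 − (0.000214)/(-0.214600) = 1.532895

1.5329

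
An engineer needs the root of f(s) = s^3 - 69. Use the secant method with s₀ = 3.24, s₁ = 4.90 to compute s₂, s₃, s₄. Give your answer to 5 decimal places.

f(3.24) = -34.9877760, f(4.90) = 48.6490000
s₂ = 4.9000000 − 48.6490000·(4.9000000 − 3.2400000) / (48.6490000 − (-34.9877760)) = 4.9000000 − (80.7573400)/(83.6367760) = 3.9344279
f(3.9344279) = -8.0961478
s₃ = 3.9344279 − (-8.0961478)·(3.9344279 − 4.9000000) / (-8.0961478 − 48.6490000) = 3.9344279 − (7.8174146)/(-56.7451478) = 4.0721914
f(4.0721914) = -1.4718950
s₄ = 4.0721914 − (-1.4718950)·(4.0721914 − 3.9344279) / (-1.4718950 − (-8.0961478)) = 4.0721914 − (-0.2027735)/(6.6242528) = 4.1028022

3.93443, 4.07219, 4.10280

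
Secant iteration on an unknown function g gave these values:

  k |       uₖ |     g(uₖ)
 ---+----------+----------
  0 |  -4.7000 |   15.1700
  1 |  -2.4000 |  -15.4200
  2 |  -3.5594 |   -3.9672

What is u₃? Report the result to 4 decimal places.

u₃ = -3.5594 − (-3.9672)·(-3.5594 − (-2.4000)) / (-3.9672 − (-15.4200))
   = -3.5594 − (4.599572)/(11.452800) = -3.961011

-3.9610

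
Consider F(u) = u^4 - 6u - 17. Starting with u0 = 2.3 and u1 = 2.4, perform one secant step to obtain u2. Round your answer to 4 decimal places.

F(2.3) = -2.815900, F(2.4) = 1.777600
u2 = 2.400000 − 1.777600·(2.400000 − 2.300000) / (1.777600 − (-2.815900)) = 2.400000 − (0.177760)/(4.593500) = 2.361302

2.3613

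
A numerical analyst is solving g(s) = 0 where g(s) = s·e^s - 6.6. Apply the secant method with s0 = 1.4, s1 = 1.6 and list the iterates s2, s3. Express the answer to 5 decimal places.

g(1.4) = -0.9227200, g(1.6) = 1.3248519
s2 = 1.6000000 − 1.3248519·(1.6000000 − 1.4000000) / (1.3248519 − (-0.9227200)) = 1.6000000 − (0.2649704)/(2.2475719) = 1.4821082
g(1.4821082) = -0.0754390
s3 = 1.4821082 − (-0.0754390)·(1.4821082 − 1.6000000) / (-0.0754390 − 1.3248519) = 1.4821082 − (0.0088936)/(-1.4002908) = 1.4884594

1.48211, 1.48846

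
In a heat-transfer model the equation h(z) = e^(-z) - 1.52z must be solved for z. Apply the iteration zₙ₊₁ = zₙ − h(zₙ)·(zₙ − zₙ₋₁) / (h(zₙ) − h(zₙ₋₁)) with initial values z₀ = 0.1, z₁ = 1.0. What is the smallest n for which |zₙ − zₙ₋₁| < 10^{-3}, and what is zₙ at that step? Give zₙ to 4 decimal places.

h(0.1) = 0.752837, h(1.0) = -1.152121
z₂ = 1.000000 − (-1.152121)·(0.900000)/(-1.904958) = 0.455679;  |Δ| = 0.544321
h(0.455679) = -0.058615
z₃ = 0.455679 − (-0.058615)·(-0.544321)/(1.093506) = 0.426502;  |Δ| = 0.029177
h(0.426502) = 0.004506
z₄ = 0.426502 − 0.004506·(-0.029177)/(0.063120) = 0.428585;  |Δ| = 0.002083
h(0.428585) = -0.000018
z₅ = 0.428585 − (-0.000018)·(0.002083)/(-0.004524) = 0.428576;  |Δ| = 0.000008
|z₅ − z₄| = 0.000008 < 10^{-3}

n = 5, zₙ = 0.4286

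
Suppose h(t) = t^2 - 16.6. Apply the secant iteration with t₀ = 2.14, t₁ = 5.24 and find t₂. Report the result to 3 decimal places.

h(2.14) = -12.02040, h(5.24) = 10.85760
t₂ = 5.24000 − 10.85760·(5.24000 − 2.14000) / (10.85760 − (-12.02040)) = 5.24000 − (33.65856)/(22.87800) = 3.76878

3.769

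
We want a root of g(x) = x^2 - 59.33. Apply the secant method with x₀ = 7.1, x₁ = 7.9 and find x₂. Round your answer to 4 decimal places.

7.6947

g(7.1) = -8.920000, g(7.9) = 3.080000
x₂ = 7.900000 − 3.080000·(7.900000 − 7.100000) / (3.080000 − (-8.920000)) = 7.900000 − (2.464000)/(12.000000) = 7.694667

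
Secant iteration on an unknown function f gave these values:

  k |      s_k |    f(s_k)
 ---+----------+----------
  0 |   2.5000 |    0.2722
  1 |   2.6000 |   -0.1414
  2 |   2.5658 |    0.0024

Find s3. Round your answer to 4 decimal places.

2.5664

s3 = 2.5658 − 0.0024·(2.5658 − 2.6000) / (0.0024 − (-0.1414))
   = 2.5658 − (-0.000082)/(0.143800) = 2.566371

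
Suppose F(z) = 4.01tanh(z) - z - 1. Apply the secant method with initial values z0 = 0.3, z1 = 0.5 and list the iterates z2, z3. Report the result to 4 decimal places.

0.3544, 0.3501

F(0.3) = -0.131836, F(0.5) = 0.353090
z2 = 0.500000 − 0.353090·(0.500000 − 0.300000) / (0.353090 − (-0.131836)) = 0.500000 − (0.070618)/(0.484926) = 0.354374
F(0.354374) = 0.010024
z3 = 0.354374 − 0.010024·(0.354374 − 0.500000) / (0.010024 − 0.353090) = 0.354374 − (-0.001460)/(-0.343066) = 0.350119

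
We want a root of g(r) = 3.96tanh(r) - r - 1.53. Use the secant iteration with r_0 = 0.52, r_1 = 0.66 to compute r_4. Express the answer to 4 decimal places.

g(0.52) = -0.158308, g(0.66) = 0.100319
r_2 = 0.660000 − 0.100319·(0.660000 − 0.520000) / (0.100319 − (-0.158308)) = 0.660000 − (0.014045)/(0.258627) = 0.605695
g(0.605695) = 0.007020
r_3 = 0.605695 − 0.007020·(0.605695 − 0.660000) / (0.007020 − 0.100319) = 0.605695 − (-0.000381)/(-0.093299) = 0.601609
g(0.601609) = -0.000363
r_4 = 0.601609 − (-0.000363)·(0.601609 − 0.605695) / (-0.000363 − 0.007020) = 0.601609 − (0.000001)/(-0.007383) = 0.601810

0.6018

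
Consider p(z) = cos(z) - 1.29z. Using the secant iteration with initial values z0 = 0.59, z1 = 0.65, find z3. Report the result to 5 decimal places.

p(0.59) = 0.0698407, p(0.65) = -0.0424162
z2 = 0.6500000 − (-0.0424162)·(0.6500000 − 0.5900000) / (-0.0424162 − 0.0698407) = 0.6500000 − (-0.0025450)/(-0.1122569) = 0.6273290
p(0.6273290) = 0.0003438
z3 = 0.6273290 − 0.0003438·(0.6273290 − 0.6500000) / (0.0003438 − (-0.0424162)) = 0.6273290 − (-0.0000078)/(0.0427600) = 0.6275113

0.62751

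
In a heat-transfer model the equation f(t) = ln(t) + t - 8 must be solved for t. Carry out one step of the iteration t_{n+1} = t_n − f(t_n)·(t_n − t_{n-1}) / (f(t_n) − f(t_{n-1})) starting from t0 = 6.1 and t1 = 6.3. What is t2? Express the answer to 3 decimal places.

6.179

f(6.1) = -0.09171, f(6.3) = 0.14055
t2 = 6.30000 − 0.14055·(6.30000 − 6.10000) / (0.14055 − (-0.09171)) = 6.30000 − (0.02811)/(0.23226) = 6.17897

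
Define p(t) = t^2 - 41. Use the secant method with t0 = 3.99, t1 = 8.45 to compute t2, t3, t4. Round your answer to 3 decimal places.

6.006, 6.347, 6.405

p(3.99) = -25.07990, p(8.45) = 30.40250
t2 = 8.45000 − 30.40250·(8.45000 − 3.99000) / (30.40250 − (-25.07990)) = 8.45000 − (135.59515)/(55.48240) = 6.00607
p(6.00607) = -4.92713
t3 = 6.00607 − (-4.92713)·(6.00607 − 8.45000) / (-4.92713 − 30.40250) = 6.00607 − (12.04157)/(-35.32963) = 6.34690
p(6.34690) = -0.71681
t4 = 6.34690 − (-0.71681)·(6.34690 − 6.00607) / (-0.71681 − (-4.92713)) = 6.34690 − (-0.24431)/(4.21032) = 6.40493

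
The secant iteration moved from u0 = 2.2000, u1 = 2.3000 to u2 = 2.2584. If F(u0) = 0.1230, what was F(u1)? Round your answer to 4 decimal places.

-0.0876

The secant line through (2.2000, 0.1230) and (2.3000, F(u1)) crosses zero at u2 = 2.2584.
So (2.2000, 0.1230), (2.3000, F(u1)), (2.2584, 0) are collinear:
F(u1) = 0.1230 · (2.3000 − 2.2584) / (2.2000 − 2.2584) = 0.1230 · (0.041600)/(-0.058400) = -0.087616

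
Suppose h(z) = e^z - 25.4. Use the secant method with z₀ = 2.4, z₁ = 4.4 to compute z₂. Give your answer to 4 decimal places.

2.8083

h(2.4) = -14.376824, h(4.4) = 56.050869
z₂ = 4.400000 − 56.050869·(4.400000 − 2.400000) / (56.050869 − (-14.376824)) = 4.400000 − (112.101737)/(70.427692) = 2.808272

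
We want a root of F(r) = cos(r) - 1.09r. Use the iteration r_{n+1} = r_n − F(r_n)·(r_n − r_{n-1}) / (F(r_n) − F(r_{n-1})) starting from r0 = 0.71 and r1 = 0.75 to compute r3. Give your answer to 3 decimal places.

F(0.71) = -0.01554, F(0.75) = -0.08581
r2 = 0.75000 − (-0.08581)·(0.75000 − 0.71000) / (-0.08581 − (-0.01554)) = 0.75000 − (-0.00343)/(-0.07027) = 0.70116
F(0.70116) = -0.00016
r3 = 0.70116 − (-0.00016)·(0.70116 − 0.75000) / (-0.00016 − (-0.08581)) = 0.70116 − (0.00001)/(0.08565) = 0.70106

0.701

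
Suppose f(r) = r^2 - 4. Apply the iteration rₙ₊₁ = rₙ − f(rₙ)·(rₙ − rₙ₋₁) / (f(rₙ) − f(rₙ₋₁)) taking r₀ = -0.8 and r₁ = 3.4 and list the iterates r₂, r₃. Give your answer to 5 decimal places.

f(-0.8) = -3.3600000, f(3.4) = 7.5600000
r₂ = 3.4000000 − 7.5600000·(3.4000000 − (-0.8000000)) / (7.5600000 − (-3.3600000)) = 3.4000000 − (31.7520000)/(10.9200000) = 0.4923077
f(0.4923077) = -3.7576331
r₃ = 0.4923077 − (-3.7576331)·(0.4923077 − 3.4000000) / (-3.7576331 − 7.5600000) = 0.4923077 − (10.9260410)/(-11.3176331) = 1.4577075

0.49231, 1.45771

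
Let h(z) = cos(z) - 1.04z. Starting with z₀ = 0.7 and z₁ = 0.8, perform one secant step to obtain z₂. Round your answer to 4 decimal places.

0.7214

h(0.7) = 0.036842, h(0.8) = -0.135293
z₂ = 0.800000 − (-0.135293)·(0.800000 − 0.700000) / (-0.135293 − 0.036842) = 0.800000 − (-0.013529)/(-0.172135) = 0.721403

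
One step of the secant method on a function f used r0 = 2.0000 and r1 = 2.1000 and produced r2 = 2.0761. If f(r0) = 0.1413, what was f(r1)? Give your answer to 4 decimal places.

The secant line through (2.0000, 0.1413) and (2.1000, f(r1)) crosses zero at r2 = 2.0761.
So (2.0000, 0.1413), (2.1000, f(r1)), (2.0761, 0) are collinear:
f(r1) = 0.1413 · (2.1000 − 2.0761) / (2.0000 − 2.0761) = 0.1413 · (0.023900)/(-0.076100) = -0.044377

-0.0444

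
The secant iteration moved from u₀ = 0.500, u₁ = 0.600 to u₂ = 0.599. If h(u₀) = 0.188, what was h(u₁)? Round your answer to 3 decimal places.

-0.002

The secant line through (0.500, 0.188) and (0.600, h(u₁)) crosses zero at u₂ = 0.599.
So (0.500, 0.188), (0.600, h(u₁)), (0.599, 0) are collinear:
h(u₁) = 0.188 · (0.600 − 0.599) / (0.500 − 0.599) = 0.188 · (0.00100)/(-0.09900) = -0.00190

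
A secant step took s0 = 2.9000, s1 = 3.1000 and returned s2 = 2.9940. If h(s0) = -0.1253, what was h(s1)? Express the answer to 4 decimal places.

The secant line through (2.9000, -0.1253) and (3.1000, h(s1)) crosses zero at s2 = 2.9940.
So (2.9000, -0.1253), (3.1000, h(s1)), (2.9940, 0) are collinear:
h(s1) = -0.1253 · (3.1000 − 2.9940) / (2.9000 − 2.9940) = -0.1253 · (0.106000)/(-0.094000) = 0.141296

0.1413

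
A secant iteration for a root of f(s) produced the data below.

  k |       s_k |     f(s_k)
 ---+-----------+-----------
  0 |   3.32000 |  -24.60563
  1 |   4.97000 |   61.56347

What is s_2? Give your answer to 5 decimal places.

s_2 = 4.97000 − 61.56347·(4.97000 − 3.32000) / (61.56347 − (-24.60563))
   = 4.97000 − (101.5797255)/(86.1691000) = 3.7911583

3.79116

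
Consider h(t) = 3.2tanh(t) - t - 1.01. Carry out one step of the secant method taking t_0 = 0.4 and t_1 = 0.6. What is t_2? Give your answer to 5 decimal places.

h(0.4) = -0.1941633, h(0.6) = 0.1085586
t_2 = 0.6000000 − 0.1085586·(0.6000000 − 0.4000000) / (0.1085586 − (-0.1941633)) = 0.6000000 − (0.0217117)/(0.3027219) = 0.5282783

0.52828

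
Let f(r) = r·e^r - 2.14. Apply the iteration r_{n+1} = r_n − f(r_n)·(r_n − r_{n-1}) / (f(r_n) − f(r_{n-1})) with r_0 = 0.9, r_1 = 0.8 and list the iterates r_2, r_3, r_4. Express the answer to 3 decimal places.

0.883, 0.884, 0.884

f(0.9) = 0.07364, f(0.8) = -0.35957
r_2 = 0.80000 − (-0.35957)·(0.80000 − 0.90000) / (-0.35957 − 0.07364) = 0.80000 − (0.03596)/(-0.43321) = 0.88300
f(0.88300) = -0.00478
r_3 = 0.88300 − (-0.00478)·(0.88300 − 0.80000) / (-0.00478 − (-0.35957)) = 0.88300 − (-0.00040)/(0.35479) = 0.88412
f(0.88412) = 0.00032
r_4 = 0.88412 − 0.00032·(0.88412 − 0.88300) / (0.00032 − (-0.00478)) = 0.88412 − (0.00000)/(0.00509) = 0.88405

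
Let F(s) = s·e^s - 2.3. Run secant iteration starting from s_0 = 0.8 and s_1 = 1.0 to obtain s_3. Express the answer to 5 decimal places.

0.91777

F(0.8) = -0.5195673, F(1.0) = 0.4182818
s_2 = 1.0000000 − 0.4182818·(1.0000000 − 0.8000000) / (0.4182818 − (-0.5195673)) = 1.0000000 − (0.0836564)/(0.9378491) = 0.9107998
F(0.9107998) = -0.0354693
s_3 = 0.9107998 − (-0.0354693)·(0.9107998 − 1.0000000) / (-0.0354693 − 0.4182818) = 0.9107998 − (0.0031639)/(-0.4537511) = 0.9177725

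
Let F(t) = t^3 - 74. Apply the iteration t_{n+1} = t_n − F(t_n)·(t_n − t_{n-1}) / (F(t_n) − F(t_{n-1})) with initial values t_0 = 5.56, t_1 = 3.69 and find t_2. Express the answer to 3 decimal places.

F(5.56) = 97.87962, F(3.69) = -23.75659
t_2 = 3.69000 − (-23.75659)·(3.69000 − 5.56000) / (-23.75659 − 97.87962) = 3.69000 − (44.42483)/(-121.63621) = 4.05523

4.055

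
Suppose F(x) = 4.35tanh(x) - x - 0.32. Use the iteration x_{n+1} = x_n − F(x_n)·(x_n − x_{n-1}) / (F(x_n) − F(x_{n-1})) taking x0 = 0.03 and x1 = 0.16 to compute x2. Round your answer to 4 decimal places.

F(0.03) = -0.219539, F(0.16) = 0.210121
x2 = 0.160000 − 0.210121·(0.160000 − 0.030000) / (0.210121 − (-0.219539)) = 0.160000 − (0.027316)/(0.429660) = 0.096425

0.0964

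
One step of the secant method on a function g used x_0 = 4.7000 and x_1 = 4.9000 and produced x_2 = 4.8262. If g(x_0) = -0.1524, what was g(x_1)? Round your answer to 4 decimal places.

The secant line through (4.7000, -0.1524) and (4.9000, g(x_1)) crosses zero at x_2 = 4.8262.
So (4.7000, -0.1524), (4.9000, g(x_1)), (4.8262, 0) are collinear:
g(x_1) = -0.1524 · (4.9000 − 4.8262) / (4.7000 − 4.8262) = -0.1524 · (0.073800)/(-0.126200) = 0.089121

0.0891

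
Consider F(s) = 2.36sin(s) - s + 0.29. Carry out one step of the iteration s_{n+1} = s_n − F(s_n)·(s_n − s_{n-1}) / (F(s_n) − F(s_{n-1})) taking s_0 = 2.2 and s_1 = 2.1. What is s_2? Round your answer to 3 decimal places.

2.199

F(2.2) = -0.00195, F(2.1) = 0.22717
s_2 = 2.10000 − 0.22717·(2.10000 − 2.20000) / (0.22717 − (-0.00195)) = 2.10000 − (-0.02272)/(0.22912) = 2.19915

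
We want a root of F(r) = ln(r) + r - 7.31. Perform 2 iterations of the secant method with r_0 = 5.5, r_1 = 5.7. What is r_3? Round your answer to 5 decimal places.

5.58917

F(5.5) = -0.1052519, F(5.7) = 0.1304662
r_2 = 5.7000000 − 0.1304662·(5.7000000 − 5.5000000) / (0.1304662 − (-0.1052519)) = 5.7000000 − (0.0260932)/(0.2357181) = 5.5893032
F(5.5893032) = 0.0001578
r_3 = 5.5893032 − 0.0001578·(5.5893032 − 5.7000000) / (0.0001578 − 0.1304662) = 5.5893032 − (-0.0000175)/(-0.1303083) = 5.5891691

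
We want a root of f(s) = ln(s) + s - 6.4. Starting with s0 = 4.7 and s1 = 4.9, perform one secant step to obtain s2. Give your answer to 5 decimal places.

4.82615

f(4.7) = -0.1524375, f(4.9) = 0.0892352
s2 = 4.9000000 − 0.0892352·(4.9000000 − 4.7000000) / (0.0892352 − (-0.1524375)) = 4.9000000 − (0.0178470)/(0.2416727) = 4.8261520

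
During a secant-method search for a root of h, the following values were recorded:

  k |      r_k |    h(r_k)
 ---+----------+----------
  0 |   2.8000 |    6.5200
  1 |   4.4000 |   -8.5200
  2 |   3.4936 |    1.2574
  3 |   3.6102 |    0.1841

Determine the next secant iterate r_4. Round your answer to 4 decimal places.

3.6302

r_4 = 3.6102 − 0.1841·(3.6102 − 3.4936) / (0.1841 − 1.2574)
   = 3.6102 − (0.021466)/(-1.073300) = 3.630200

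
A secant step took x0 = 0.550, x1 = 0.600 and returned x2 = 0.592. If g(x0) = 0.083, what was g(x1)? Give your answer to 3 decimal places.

-0.016

The secant line through (0.550, 0.083) and (0.600, g(x1)) crosses zero at x2 = 0.592.
So (0.550, 0.083), (0.600, g(x1)), (0.592, 0) are collinear:
g(x1) = 0.083 · (0.600 − 0.592) / (0.550 − 0.592) = 0.083 · (0.00800)/(-0.04200) = -0.01581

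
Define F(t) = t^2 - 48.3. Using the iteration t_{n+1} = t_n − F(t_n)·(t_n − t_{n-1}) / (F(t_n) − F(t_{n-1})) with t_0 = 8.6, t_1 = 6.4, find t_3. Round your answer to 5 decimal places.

6.95232

F(8.6) = 25.6600000, F(6.4) = -7.3400000
t_2 = 6.4000000 − (-7.3400000)·(6.4000000 − 8.6000000) / (-7.3400000 − 25.6600000) = 6.4000000 − (16.1480000)/(-33.0000000) = 6.8893333
F(6.8893333) = -0.8370862
t_3 = 6.8893333 − (-0.8370862)·(6.8893333 − 6.4000000) / (-0.8370862 − (-7.3400000)) = 6.8893333 − (-0.4096142)/(6.5029138) = 6.9523227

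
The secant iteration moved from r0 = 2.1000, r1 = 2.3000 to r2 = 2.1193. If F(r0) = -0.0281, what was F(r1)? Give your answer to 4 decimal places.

The secant line through (2.1000, -0.0281) and (2.3000, F(r1)) crosses zero at r2 = 2.1193.
So (2.1000, -0.0281), (2.3000, F(r1)), (2.1193, 0) are collinear:
F(r1) = -0.0281 · (2.3000 − 2.1193) / (2.1000 − 2.1193) = -0.0281 · (0.180700)/(-0.019300) = 0.263092

0.2631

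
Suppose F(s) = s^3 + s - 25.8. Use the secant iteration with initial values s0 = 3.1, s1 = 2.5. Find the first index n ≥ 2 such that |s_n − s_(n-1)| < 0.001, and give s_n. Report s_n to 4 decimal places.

n = 5, s_n = 2.8421

F(3.1) = 7.091000, F(2.5) = -7.675000
s2 = 2.500000 − (-7.675000)·(-0.600000)/(-14.766000) = 2.811865;  |Δ| = 0.311865
F(2.811865) = -0.755884
s3 = 2.811865 − (-0.755884)·(0.311865)/(6.919116) = 2.845935;  |Δ| = 0.034070
F(2.845935) = 0.096148
s4 = 2.845935 − 0.096148·(0.034070)/(0.852031) = 2.842090;  |Δ| = 0.003845
F(2.842090) = -0.000988
s5 = 2.842090 − (-0.000988)·(-0.003845)/(-0.097135) = 2.842129;  |Δ| = 0.000039
|s5 − s4| = 0.000039 < 0.001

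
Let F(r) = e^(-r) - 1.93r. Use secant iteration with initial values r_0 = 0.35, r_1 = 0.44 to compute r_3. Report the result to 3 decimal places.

0.361

F(0.35) = 0.02919, F(0.44) = -0.20516
r_2 = 0.44000 − (-0.20516)·(0.44000 − 0.35000) / (-0.20516 − 0.02919) = 0.44000 − (-0.01846)/(-0.23435) = 0.36121
F(0.36121) = -0.00030
r_3 = 0.36121 − (-0.00030)·(0.36121 − 0.44000) / (-0.00030 − (-0.20516)) = 0.36121 − (0.00002)/(0.20486) = 0.36109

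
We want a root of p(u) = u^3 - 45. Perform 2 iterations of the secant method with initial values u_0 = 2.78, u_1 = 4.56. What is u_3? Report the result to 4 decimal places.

3.5068

p(2.78) = -23.515048, p(4.56) = 49.818816
u_2 = 4.560000 − 49.818816·(4.560000 − 2.780000) / (49.818816 − (-23.515048)) = 4.560000 − (88.677492)/(73.333864) = 3.350770
p(3.350770) = -7.378688
u_3 = 3.350770 − (-7.378688)·(3.350770 − 4.560000) / (-7.378688 − 49.818816) = 3.350770 − (8.922529)/(-57.197504) = 3.506765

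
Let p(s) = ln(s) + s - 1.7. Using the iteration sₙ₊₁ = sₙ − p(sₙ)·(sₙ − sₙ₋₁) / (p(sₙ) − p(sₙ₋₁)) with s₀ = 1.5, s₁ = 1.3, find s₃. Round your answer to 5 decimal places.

p(1.5) = 0.2054651, p(1.3) = -0.1376357
s₂ = 1.3000000 − (-0.1376357)·(1.3000000 − 1.5000000) / (-0.1376357 − 0.2054651) = 1.3000000 − (0.0275271)/(-0.3431008) = 1.3802305
p(1.3802305) = 0.0024810
s₃ = 1.3802305 − 0.0024810·(1.3802305 − 1.3000000) / (0.0024810 − (-0.1376357)) = 1.3802305 − (0.0001991)/(0.1401167) = 1.3788099

1.37881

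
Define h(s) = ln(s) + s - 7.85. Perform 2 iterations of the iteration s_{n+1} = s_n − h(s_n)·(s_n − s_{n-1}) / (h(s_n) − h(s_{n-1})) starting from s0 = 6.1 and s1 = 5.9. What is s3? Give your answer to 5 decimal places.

h(6.1) = 0.0582888, h(5.9) = -0.1750476
s2 = 5.9000000 − (-0.1750476)·(5.9000000 − 6.1000000) / (-0.1750476 − 0.0582888) = 5.9000000 − (0.0350095)/(-0.2333364) = 6.0500389
h(6.0500389) = 0.0001036
s3 = 6.0500389 − 0.0001036·(6.0500389 − 5.9000000) / (0.0001036 − (-0.1750476)) = 6.0500389 − (0.0000155)/(0.1751512) = 6.0499502

6.04995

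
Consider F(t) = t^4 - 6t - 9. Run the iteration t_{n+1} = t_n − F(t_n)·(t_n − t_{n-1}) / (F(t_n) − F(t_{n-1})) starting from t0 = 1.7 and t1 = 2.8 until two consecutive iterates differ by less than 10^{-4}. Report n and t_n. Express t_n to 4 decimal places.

n = 7, t_n = 2.1656

F(1.7) = -10.847900, F(2.8) = 35.665600
t2 = 2.800000 − 35.665600·(1.100000)/(46.513500) = 1.956543;  |Δ| = 0.843457
F(1.956543) = -6.085222
t3 = 1.956543 − (-6.085222)·(-0.843457)/(-41.750822) = 2.079477;  |Δ| = 0.122935
F(2.079477) = -2.777936
t4 = 2.079477 − (-2.777936)·(0.122935)/(3.307286) = 2.182736;  |Δ| = 0.103258
F(2.182736) = 0.602471
t5 = 2.182736 − 0.602471·(0.103258)/(3.380407) = 2.164332;  |Δ| = 0.018403
F(2.164332) = -0.043001
t6 = 2.164332 − (-0.043001)·(-0.018403)/(-0.645472) = 2.165558;  |Δ| = 0.001226
F(2.165558) = -0.000595
t7 = 2.165558 − (-0.000595)·(0.001226)/(0.042406) = 2.165576;  |Δ| = 0.000017
|t7 − t6| = 0.000017 < 10^{-4}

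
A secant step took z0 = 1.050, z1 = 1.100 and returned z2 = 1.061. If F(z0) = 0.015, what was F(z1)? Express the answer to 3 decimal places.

-0.053

The secant line through (1.050, 0.015) and (1.100, F(z1)) crosses zero at z2 = 1.061.
So (1.050, 0.015), (1.100, F(z1)), (1.061, 0) are collinear:
F(z1) = 0.015 · (1.100 − 1.061) / (1.050 − 1.061) = 0.015 · (0.03900)/(-0.01100) = -0.05318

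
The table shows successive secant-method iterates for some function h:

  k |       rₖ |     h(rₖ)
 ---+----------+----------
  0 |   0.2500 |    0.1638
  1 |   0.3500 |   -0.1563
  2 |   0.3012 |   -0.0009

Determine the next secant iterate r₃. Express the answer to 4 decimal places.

r₃ = 0.3012 − (-0.0009)·(0.3012 − 0.3500) / (-0.0009 − (-0.1563))
   = 0.3012 − (0.000044)/(0.155400) = 0.300917

0.3009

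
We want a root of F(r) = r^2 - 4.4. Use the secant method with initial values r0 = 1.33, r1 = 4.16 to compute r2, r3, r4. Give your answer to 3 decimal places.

F(1.33) = -2.63110, F(4.16) = 12.90560
r2 = 4.16000 − 12.90560·(4.16000 − 1.33000) / (12.90560 − (-2.63110)) = 4.16000 − (36.52285)/(15.53670) = 1.80925
F(1.80925) = -1.12660
r3 = 1.80925 − (-1.12660)·(1.80925 − 4.16000) / (-1.12660 − 12.90560) = 1.80925 − (2.64836)/(-14.03220) = 1.99799
F(1.99799) = -0.40805
r4 = 1.99799 − (-0.40805)·(1.99799 − 1.80925) / (-0.40805 − (-1.12660)) = 1.99799 − (-0.07701)/(0.71856) = 2.10516

1.809, 1.998, 2.105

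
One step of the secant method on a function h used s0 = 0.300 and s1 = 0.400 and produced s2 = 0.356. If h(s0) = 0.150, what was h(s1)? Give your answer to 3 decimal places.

-0.118

The secant line through (0.300, 0.150) and (0.400, h(s1)) crosses zero at s2 = 0.356.
So (0.300, 0.150), (0.400, h(s1)), (0.356, 0) are collinear:
h(s1) = 0.150 · (0.400 − 0.356) / (0.300 − 0.356) = 0.150 · (0.04400)/(-0.05600) = -0.11786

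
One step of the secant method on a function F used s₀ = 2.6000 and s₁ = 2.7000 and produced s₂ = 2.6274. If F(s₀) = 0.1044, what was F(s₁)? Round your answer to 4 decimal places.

-0.2766

The secant line through (2.6000, 0.1044) and (2.7000, F(s₁)) crosses zero at s₂ = 2.6274.
So (2.6000, 0.1044), (2.7000, F(s₁)), (2.6274, 0) are collinear:
F(s₁) = 0.1044 · (2.7000 − 2.6274) / (2.6000 − 2.6274) = 0.1044 · (0.072600)/(-0.027400) = -0.276622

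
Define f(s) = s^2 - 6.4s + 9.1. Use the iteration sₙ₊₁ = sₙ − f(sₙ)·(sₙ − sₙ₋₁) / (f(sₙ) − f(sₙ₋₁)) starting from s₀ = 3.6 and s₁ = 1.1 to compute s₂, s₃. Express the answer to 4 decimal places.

3.0235, 2.5364

f(3.6) = -0.980000, f(1.1) = 3.270000
s₂ = 1.100000 − 3.270000·(1.100000 − 3.600000) / (3.270000 − (-0.980000)) = 1.100000 − (-8.175000)/(4.250000) = 3.023529
f(3.023529) = -1.108858
s₃ = 3.023529 − (-1.108858)·(3.023529 − 1.100000) / (-1.108858 − 3.270000) = 3.023529 − (-2.132921)/(-4.378858) = 2.536434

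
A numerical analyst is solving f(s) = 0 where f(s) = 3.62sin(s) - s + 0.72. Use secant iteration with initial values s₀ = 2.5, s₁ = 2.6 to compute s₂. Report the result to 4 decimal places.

2.5965

f(2.5) = 0.386469, f(2.6) = -0.013885
s₂ = 2.600000 − (-0.013885)·(2.600000 − 2.500000) / (-0.013885 − 0.386469) = 2.600000 − (-0.001389)/(-0.400354) = 2.596532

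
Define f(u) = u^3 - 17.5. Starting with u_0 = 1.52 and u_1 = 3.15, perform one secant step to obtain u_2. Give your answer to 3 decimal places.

f(1.52) = -13.98819, f(3.15) = 13.75587
u_2 = 3.15000 − 13.75587·(3.15000 − 1.52000) / (13.75587 − (-13.98819)) = 3.15000 − (22.42208)/(27.74407) = 2.34182

2.342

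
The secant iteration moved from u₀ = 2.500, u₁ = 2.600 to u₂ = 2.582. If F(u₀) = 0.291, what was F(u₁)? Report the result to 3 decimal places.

-0.064

The secant line through (2.500, 0.291) and (2.600, F(u₁)) crosses zero at u₂ = 2.582.
So (2.500, 0.291), (2.600, F(u₁)), (2.582, 0) are collinear:
F(u₁) = 0.291 · (2.600 − 2.582) / (2.500 − 2.582) = 0.291 · (0.01800)/(-0.08200) = -0.06388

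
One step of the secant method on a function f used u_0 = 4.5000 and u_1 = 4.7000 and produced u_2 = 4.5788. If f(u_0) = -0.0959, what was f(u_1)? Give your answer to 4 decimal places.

The secant line through (4.5000, -0.0959) and (4.7000, f(u_1)) crosses zero at u_2 = 4.5788.
So (4.5000, -0.0959), (4.7000, f(u_1)), (4.5788, 0) are collinear:
f(u_1) = -0.0959 · (4.7000 − 4.5788) / (4.5000 − 4.5788) = -0.0959 · (0.121200)/(-0.078800) = 0.147501

0.1475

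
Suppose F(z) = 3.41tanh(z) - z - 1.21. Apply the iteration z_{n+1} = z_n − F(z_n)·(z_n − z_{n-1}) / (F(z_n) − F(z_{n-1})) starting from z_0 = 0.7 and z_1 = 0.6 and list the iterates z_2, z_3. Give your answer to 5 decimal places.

F(0.7) = 0.1508941, F(0.6) = 0.0213390
z_2 = 0.6000000 − 0.0213390·(0.6000000 − 0.7000000) / (0.0213390 − 0.1508941) = 0.6000000 − (-0.0021339)/(-0.1295551) = 0.5835290
F(0.5835290) = -0.0025095
z_3 = 0.5835290 − (-0.0025095)·(0.5835290 − 0.6000000) / (-0.0025095 − 0.0213390) = 0.5835290 − (0.0000413)/(-0.0238486) = 0.5852622

0.58353, 0.58526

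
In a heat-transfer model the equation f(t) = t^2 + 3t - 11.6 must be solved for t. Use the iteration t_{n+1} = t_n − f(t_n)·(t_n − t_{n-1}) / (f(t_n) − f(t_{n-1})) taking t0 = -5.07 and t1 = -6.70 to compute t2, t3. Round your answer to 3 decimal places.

-5.196, -5.217

f(-5.07) = -1.10510, f(-6.70) = 13.19000
t2 = -6.70000 − 13.19000·(-6.70000 − (-5.07000)) / (13.19000 − (-1.10510)) = -6.70000 − (-21.49970)/(14.29510) = -5.19601
f(-5.19601) = -0.18952
t3 = -5.19601 − (-0.18952)·(-5.19601 − (-6.70000)) / (-0.18952 − 13.19000) = -5.19601 − (-0.28503)/(-13.37952) = -5.21731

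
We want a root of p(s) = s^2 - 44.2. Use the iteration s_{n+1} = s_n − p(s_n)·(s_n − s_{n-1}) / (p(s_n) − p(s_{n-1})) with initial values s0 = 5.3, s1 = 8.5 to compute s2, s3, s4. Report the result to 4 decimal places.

p(5.3) = -16.110000, p(8.5) = 28.050000
s2 = 8.500000 − 28.050000·(8.500000 − 5.300000) / (28.050000 − (-16.110000)) = 8.500000 − (89.760000)/(44.160000) = 6.467391
p(6.467391) = -2.372850
s3 = 6.467391 − (-2.372850)·(6.467391 − 8.500000) / (-2.372850 − 28.050000) = 6.467391 − (4.823075)/(-30.422850) = 6.625926
p(6.625926) = -0.297106
s4 = 6.625926 − (-0.297106)·(6.625926 − 6.467391) / (-0.297106 − (-2.372850)) = 6.625926 − (-0.047102)/(2.075744) = 6.648617

6.4674, 6.6259, 6.6486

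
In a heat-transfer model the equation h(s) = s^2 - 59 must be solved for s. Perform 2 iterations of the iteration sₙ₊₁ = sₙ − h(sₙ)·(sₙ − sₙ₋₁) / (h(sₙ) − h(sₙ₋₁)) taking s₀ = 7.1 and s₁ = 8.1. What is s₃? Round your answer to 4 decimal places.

h(7.1) = -8.590000, h(8.1) = 6.610000
s₂ = 8.100000 − 6.610000·(8.100000 − 7.100000) / (6.610000 − (-8.590000)) = 8.100000 − (6.610000)/(15.200000) = 7.665132
h(7.665132) = -0.245758
s₃ = 7.665132 − (-0.245758)·(7.665132 − 8.100000) / (-0.245758 − 6.610000) = 7.665132 − (0.106872)/(-6.855758) = 7.680720

7.6807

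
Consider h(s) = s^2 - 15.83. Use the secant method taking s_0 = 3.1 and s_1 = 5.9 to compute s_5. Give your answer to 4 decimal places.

h(3.1) = -6.220000, h(5.9) = 18.980000
s_2 = 5.900000 − 18.980000·(5.900000 − 3.100000) / (18.980000 − (-6.220000)) = 5.900000 − (53.144000)/(25.200000) = 3.791111
h(3.791111) = -1.457477
s_3 = 3.791111 − (-1.457477)·(3.791111 − 5.900000) / (-1.457477 − 18.980000) = 3.791111 − (3.073656)/(-20.437477) = 3.941504
h(3.941504) = -0.294544
s_4 = 3.941504 − (-0.294544)·(3.941504 − 3.791111) / (-0.294544 − (-1.457477)) = 3.941504 − (-0.044297)/(1.162932) = 3.979595
h(3.979595) = 0.007180
s_5 = 3.979595 − 0.007180·(3.979595 − 3.941504) / (0.007180 − (-0.294544)) = 3.979595 − (0.000273)/(0.301724) = 3.978689

3.9787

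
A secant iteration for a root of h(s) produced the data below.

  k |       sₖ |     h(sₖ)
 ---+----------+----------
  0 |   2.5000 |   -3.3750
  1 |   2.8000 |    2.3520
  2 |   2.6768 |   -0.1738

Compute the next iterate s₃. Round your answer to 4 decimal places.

2.6853

s₃ = 2.6768 − (-0.1738)·(2.6768 − 2.8000) / (-0.1738 − 2.3520)
   = 2.6768 − (0.021412)/(-2.525800) = 2.685277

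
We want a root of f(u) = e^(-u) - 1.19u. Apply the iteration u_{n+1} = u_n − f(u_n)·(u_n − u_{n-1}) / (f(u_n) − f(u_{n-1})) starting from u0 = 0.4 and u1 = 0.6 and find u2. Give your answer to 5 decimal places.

f(0.4) = 0.1943200, f(0.6) = -0.1651884
u2 = 0.6000000 − (-0.1651884)·(0.6000000 − 0.4000000) / (-0.1651884 − 0.1943200) = 0.6000000 − (-0.0330377)/(-0.3595084) = 0.5081032

0.50810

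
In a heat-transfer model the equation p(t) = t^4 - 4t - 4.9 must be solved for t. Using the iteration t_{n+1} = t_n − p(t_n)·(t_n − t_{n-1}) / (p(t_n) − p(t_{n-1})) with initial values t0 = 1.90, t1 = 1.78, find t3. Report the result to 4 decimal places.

1.8770

p(1.90) = 0.532100, p(1.78) = -1.981241
t2 = 1.780000 − (-1.981241)·(1.780000 − 1.900000) / (-1.981241 − 0.532100) = 1.780000 − (0.237749)/(-2.513341) = 1.874595
p(1.874595) = -0.049441
t3 = 1.874595 − (-0.049441)·(1.874595 − 1.780000) / (-0.049441 − (-1.981241)) = 1.874595 − (-0.004677)/(1.931800) = 1.877016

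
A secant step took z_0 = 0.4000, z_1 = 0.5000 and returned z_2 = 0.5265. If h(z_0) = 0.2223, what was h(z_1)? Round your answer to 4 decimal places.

0.0466

The secant line through (0.4000, 0.2223) and (0.5000, h(z_1)) crosses zero at z_2 = 0.5265.
So (0.4000, 0.2223), (0.5000, h(z_1)), (0.5265, 0) are collinear:
h(z_1) = 0.2223 · (0.5000 − 0.5265) / (0.4000 − 0.5265) = 0.2223 · (-0.026500)/(-0.126500) = 0.046569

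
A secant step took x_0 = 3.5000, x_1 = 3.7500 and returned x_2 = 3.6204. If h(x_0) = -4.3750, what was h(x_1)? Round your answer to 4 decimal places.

4.7093

The secant line through (3.5000, -4.3750) and (3.7500, h(x_1)) crosses zero at x_2 = 3.6204.
So (3.5000, -4.3750), (3.7500, h(x_1)), (3.6204, 0) are collinear:
h(x_1) = -4.3750 · (3.7500 − 3.6204) / (3.5000 − 3.6204) = -4.3750 · (0.129600)/(-0.120400) = 4.709302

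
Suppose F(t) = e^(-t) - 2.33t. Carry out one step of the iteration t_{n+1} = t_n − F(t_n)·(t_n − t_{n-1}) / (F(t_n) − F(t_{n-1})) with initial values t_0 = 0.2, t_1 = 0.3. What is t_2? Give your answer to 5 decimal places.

0.31345

F(0.2) = 0.3527308, F(0.3) = 0.0418182
t_2 = 0.3000000 − 0.0418182·(0.3000000 − 0.2000000) / (0.0418182 − 0.3527308) = 0.3000000 − (0.0041818)/(-0.3109125) = 0.3134502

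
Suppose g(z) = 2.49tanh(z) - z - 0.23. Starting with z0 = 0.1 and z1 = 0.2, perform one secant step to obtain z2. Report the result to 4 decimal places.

g(0.1) = -0.081827, g(0.2) = 0.061465
z2 = 0.200000 − 0.061465·(0.200000 − 0.100000) / (0.061465 − (-0.081827)) = 0.200000 − (0.006146)/(0.143291) = 0.157105

0.1571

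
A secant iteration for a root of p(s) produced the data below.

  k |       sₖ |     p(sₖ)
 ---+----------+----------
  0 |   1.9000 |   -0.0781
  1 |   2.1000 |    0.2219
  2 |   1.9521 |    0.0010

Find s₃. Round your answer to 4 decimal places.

1.9514

s₃ = 1.9521 − 0.0010·(1.9521 − 2.1000) / (0.0010 − 0.2219)
   = 1.9521 − (-0.000148)/(-0.220900) = 1.951430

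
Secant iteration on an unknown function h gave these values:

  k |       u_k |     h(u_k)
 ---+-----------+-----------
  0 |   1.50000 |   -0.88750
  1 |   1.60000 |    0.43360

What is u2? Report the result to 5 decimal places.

1.56718

u2 = 1.60000 − 0.43360·(1.60000 − 1.50000) / (0.43360 − (-0.88750))
   = 1.60000 − (0.0433600)/(1.3211000) = 1.5671789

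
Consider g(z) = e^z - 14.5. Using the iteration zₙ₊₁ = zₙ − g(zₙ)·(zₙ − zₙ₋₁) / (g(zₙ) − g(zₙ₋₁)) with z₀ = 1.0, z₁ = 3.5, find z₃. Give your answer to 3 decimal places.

2.402

g(1.0) = -11.78172, g(3.5) = 18.61545
z₂ = 3.50000 − 18.61545·(3.50000 − 1.00000) / (18.61545 − (-11.78172)) = 3.50000 − (46.53863)/(30.39717) = 1.96898
g(1.96898) = -7.33662
z₃ = 1.96898 − (-7.33662)·(1.96898 − 3.50000) / (-7.33662 − 18.61545) = 1.96898 − (11.23251)/(-25.95208) = 2.40180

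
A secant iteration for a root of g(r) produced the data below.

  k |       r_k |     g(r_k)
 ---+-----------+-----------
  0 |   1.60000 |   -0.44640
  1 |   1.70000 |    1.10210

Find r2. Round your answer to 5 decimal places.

r2 = 1.70000 − 1.10210·(1.70000 − 1.60000) / (1.10210 − (-0.44640))
   = 1.70000 − (0.1102100)/(1.5485000) = 1.6288279

1.62883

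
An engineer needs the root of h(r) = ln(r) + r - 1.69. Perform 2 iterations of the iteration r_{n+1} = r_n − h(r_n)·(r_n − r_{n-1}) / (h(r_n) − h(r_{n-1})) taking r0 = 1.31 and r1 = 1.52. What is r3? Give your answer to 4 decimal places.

1.3730

h(1.31) = -0.109973, h(1.52) = 0.248710
r2 = 1.520000 − 0.248710·(1.520000 − 1.310000) / (0.248710 − (-0.109973)) = 1.520000 − (0.052229)/(0.358683) = 1.374386
h(1.374386) = 0.002394
r3 = 1.374386 − 0.002394·(1.374386 − 1.520000) / (0.002394 − 0.248710) = 1.374386 − (-0.000349)/(-0.246317) = 1.372971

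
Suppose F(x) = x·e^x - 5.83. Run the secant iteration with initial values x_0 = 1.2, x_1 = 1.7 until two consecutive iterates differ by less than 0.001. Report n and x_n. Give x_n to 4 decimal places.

F(1.2) = -1.845860, F(1.7) = 3.475711
x_2 = 1.700000 − 3.475711·(0.500000)/(5.321570) = 1.373432;  |Δ| = 0.326568
F(1.373432) = -0.406483
x_3 = 1.373432 − (-0.406483)·(-0.326568)/(-3.882194) = 1.407625;  |Δ| = 0.034193
F(1.407625) = -0.078108
x_4 = 1.407625 − (-0.078108)·(0.034193)/(0.328375) = 1.415758;  |Δ| = 0.008133
F(1.415758) = 0.002370
x_5 = 1.415758 − 0.002370·(0.008133)/(0.080478) = 1.415519;  |Δ| = 0.000240
|x_5 − x_4| = 0.000240 < 0.001

n = 5, x_n = 1.4155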